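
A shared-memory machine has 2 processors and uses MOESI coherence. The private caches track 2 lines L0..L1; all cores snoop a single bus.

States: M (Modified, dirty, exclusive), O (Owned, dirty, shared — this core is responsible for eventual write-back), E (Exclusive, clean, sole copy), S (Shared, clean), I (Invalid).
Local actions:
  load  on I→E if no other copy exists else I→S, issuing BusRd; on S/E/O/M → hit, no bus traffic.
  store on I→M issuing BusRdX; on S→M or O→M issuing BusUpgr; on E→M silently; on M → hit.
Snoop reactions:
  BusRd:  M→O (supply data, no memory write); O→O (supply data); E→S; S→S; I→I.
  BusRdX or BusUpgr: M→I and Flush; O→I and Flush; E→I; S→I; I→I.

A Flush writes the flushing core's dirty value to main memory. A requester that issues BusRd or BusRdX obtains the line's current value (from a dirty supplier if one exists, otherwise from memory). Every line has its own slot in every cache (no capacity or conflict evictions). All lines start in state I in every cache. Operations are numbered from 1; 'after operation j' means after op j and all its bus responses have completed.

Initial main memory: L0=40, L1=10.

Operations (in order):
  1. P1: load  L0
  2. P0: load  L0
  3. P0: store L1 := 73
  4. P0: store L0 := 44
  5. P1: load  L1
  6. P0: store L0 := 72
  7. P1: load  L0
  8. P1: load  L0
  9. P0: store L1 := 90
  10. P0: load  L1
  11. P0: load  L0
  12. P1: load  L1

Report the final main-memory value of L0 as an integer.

memory[L0] = 40

step 1: P1: load  L0  ⟶  IE  (L0)  txn=BusRd  M[L0]=40
step 2: P0: load  L0  ⟶  SS  (L0)  txn=BusRd  M[L0]=40
step 3: P0: store L1 := 73  ⟶  MI  (L1)  txn=BusRdX  M[L1]=10
step 4: P0: store L0 := 44  ⟶  MI  (L0)  txn=BusUpgr  M[L0]=40
step 5: P1: load  L1  ⟶  OS  (L1)  txn=BusRd  M[L1]=10
step 6: P0: store L0 := 72  ⟶  MI  (L0)  txn=∅  M[L0]=40
step 7: P1: load  L0  ⟶  OS  (L0)  txn=BusRd  M[L0]=40
step 8: P1: load  L0  ⟶  OS  (L0)  txn=∅  M[L0]=40
step 9: P0: store L1 := 90  ⟶  MI  (L1)  txn=BusUpgr  M[L1]=10
step 10: P0: load  L1  ⟶  MI  (L1)  txn=∅  M[L1]=10
step 11: P0: load  L0  ⟶  OS  (L0)  txn=∅  M[L0]=40
step 12: P1: load  L1  ⟶  OS  (L1)  txn=BusRd  M[L1]=10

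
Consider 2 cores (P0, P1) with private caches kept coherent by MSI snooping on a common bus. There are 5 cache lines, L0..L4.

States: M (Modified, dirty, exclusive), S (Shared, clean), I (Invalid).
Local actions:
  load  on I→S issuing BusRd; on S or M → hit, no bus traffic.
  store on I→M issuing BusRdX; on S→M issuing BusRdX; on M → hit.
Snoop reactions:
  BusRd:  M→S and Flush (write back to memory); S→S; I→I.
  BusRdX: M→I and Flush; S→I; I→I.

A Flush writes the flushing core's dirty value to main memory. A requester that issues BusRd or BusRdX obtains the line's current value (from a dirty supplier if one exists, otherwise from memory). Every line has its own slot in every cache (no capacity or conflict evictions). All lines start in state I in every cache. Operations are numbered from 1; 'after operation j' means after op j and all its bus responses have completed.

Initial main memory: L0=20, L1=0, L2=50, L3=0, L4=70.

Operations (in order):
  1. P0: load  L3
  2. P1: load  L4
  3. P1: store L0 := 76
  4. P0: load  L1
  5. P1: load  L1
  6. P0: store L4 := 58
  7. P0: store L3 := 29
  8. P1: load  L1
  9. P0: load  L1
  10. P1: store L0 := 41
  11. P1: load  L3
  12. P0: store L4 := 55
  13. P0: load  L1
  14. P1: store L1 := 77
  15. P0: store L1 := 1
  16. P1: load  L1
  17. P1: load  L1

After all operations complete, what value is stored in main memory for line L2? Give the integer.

step 1: P0: load  L3  ⟶  SI  (L3)  txn=BusRd  M[L3]=0
step 2: P1: load  L4  ⟶  IS  (L4)  txn=BusRd  M[L4]=70
step 3: P1: store L0 := 76  ⟶  IM  (L0)  txn=BusRdX  M[L0]=20
step 4: P0: load  L1  ⟶  SI  (L1)  txn=BusRd  M[L1]=0
step 5: P1: load  L1  ⟶  SS  (L1)  txn=BusRd  M[L1]=0
step 6: P0: store L4 := 58  ⟶  MI  (L4)  txn=BusRdX  M[L4]=70
step 7: P0: store L3 := 29  ⟶  MI  (L3)  txn=BusRdX  M[L3]=0
step 8: P1: load  L1  ⟶  SS  (L1)  txn=∅  M[L1]=0
step 9: P0: load  L1  ⟶  SS  (L1)  txn=∅  M[L1]=0
step 10: P1: store L0 := 41  ⟶  IM  (L0)  txn=∅  M[L0]=20
step 11: P1: load  L3  ⟶  SS  (L3)  txn=BusRd+Flush  M[L3]=29
step 12: P0: store L4 := 55  ⟶  MI  (L4)  txn=∅  M[L4]=70
step 13: P0: load  L1  ⟶  SS  (L1)  txn=∅  M[L1]=0
step 14: P1: store L1 := 77  ⟶  IM  (L1)  txn=BusRdX  M[L1]=0
step 15: P0: store L1 := 1  ⟶  MI  (L1)  txn=BusRdX+Flush  M[L1]=77
step 16: P1: load  L1  ⟶  SS  (L1)  txn=BusRd+Flush  M[L1]=1
step 17: P1: load  L1  ⟶  SS  (L1)  txn=∅  M[L1]=1

memory[L2] = 50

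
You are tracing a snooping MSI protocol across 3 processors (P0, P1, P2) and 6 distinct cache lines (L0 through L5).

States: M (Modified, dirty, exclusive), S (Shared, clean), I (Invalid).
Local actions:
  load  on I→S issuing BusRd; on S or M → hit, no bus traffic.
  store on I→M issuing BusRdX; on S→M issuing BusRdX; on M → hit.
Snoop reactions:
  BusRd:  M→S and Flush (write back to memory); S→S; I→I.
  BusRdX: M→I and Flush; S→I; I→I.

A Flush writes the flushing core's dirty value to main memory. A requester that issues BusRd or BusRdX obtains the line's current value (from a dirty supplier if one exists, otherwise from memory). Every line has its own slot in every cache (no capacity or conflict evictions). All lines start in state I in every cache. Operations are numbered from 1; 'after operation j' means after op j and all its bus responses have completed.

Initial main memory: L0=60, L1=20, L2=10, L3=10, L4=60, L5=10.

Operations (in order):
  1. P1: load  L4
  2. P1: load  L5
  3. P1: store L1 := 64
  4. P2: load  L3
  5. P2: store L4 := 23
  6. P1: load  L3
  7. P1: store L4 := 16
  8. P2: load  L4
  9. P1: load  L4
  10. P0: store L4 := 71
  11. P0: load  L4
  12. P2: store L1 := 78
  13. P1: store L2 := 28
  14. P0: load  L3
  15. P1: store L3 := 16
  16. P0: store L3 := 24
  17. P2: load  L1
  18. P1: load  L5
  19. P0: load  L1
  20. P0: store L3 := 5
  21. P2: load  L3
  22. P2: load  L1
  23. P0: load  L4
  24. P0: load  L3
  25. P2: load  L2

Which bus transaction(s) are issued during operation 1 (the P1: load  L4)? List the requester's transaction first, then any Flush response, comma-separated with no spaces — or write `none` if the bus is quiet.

bus = BusRd

  op1 P1: load  L4 → I/S/I on L4; bus BusRd; mem=60
  op2 P1: load  L5 → I/S/I on L5; bus BusRd; mem=10
  op3 P1: store L1 := 64 → I/M/I on L1; bus BusRdX; mem=20
  op4 P2: load  L3 → I/I/S on L3; bus BusRd; mem=10
  op5 P2: store L4 := 23 → I/I/M on L4; bus BusRdX; mem=60
  op6 P1: load  L3 → I/S/S on L3; bus BusRd; mem=10
  op7 P1: store L4 := 16 → I/M/I on L4; bus BusRdX Flush; mem=23
  op8 P2: load  L4 → I/S/S on L4; bus BusRd Flush; mem=16
  op9 P1: load  L4 → I/S/S on L4; bus (none); mem=16
  op10 P0: store L4 := 71 → M/I/I on L4; bus BusRdX; mem=16
  op11 P0: load  L4 → M/I/I on L4; bus (none); mem=16
  op12 P2: store L1 := 78 → I/I/M on L1; bus BusRdX Flush; mem=64
  op13 P1: store L2 := 28 → I/M/I on L2; bus BusRdX; mem=10
  op14 P0: load  L3 → S/S/S on L3; bus BusRd; mem=10
  op15 P1: store L3 := 16 → I/M/I on L3; bus BusRdX; mem=10
  op16 P0: store L3 := 24 → M/I/I on L3; bus BusRdX Flush; mem=16
  op17 P2: load  L1 → I/I/M on L1; bus (none); mem=64
  op18 P1: load  L5 → I/S/I on L5; bus (none); mem=10
  op19 P0: load  L1 → S/I/S on L1; bus BusRd Flush; mem=78
  op20 P0: store L3 := 5 → M/I/I on L3; bus (none); mem=16
  op21 P2: load  L3 → S/I/S on L3; bus BusRd Flush; mem=5
  op22 P2: load  L1 → S/I/S on L1; bus (none); mem=78
  op23 P0: load  L4 → M/I/I on L4; bus (none); mem=16
  op24 P0: load  L3 → S/I/S on L3; bus (none); mem=5
  op25 P2: load  L2 → I/S/S on L2; bus BusRd Flush; mem=28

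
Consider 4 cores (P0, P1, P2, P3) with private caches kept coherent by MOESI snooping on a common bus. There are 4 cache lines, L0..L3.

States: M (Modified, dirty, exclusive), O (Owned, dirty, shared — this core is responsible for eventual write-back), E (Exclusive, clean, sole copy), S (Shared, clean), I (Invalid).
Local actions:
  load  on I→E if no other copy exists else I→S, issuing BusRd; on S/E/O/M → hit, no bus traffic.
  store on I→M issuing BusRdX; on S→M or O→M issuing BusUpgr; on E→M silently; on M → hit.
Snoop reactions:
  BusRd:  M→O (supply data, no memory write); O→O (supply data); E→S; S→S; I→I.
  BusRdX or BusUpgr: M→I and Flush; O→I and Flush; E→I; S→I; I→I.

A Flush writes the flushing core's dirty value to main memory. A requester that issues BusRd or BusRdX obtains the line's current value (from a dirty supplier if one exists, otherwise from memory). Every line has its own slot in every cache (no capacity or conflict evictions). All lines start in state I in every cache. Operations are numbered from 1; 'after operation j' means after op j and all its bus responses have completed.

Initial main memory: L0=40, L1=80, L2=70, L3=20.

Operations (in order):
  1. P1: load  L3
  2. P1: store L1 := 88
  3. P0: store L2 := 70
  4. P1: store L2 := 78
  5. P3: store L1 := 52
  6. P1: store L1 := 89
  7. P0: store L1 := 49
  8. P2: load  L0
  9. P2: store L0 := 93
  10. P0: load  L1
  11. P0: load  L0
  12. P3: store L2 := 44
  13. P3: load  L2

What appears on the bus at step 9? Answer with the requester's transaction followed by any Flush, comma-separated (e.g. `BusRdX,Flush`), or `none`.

1. P1: load  L3  bus=[BusRd]  L3: P0=I P1=E P2=I P3=I  mem[L3]=20
2. P1: store L1 := 88  bus=[BusRdX]  L1: P0=I P1=M P2=I P3=I  mem[L1]=80
3. P0: store L2 := 70  bus=[BusRdX]  L2: P0=M P1=I P2=I P3=I  mem[L2]=70
4. P1: store L2 := 78  bus=[BusRdX,Flush]  L2: P0=I P1=M P2=I P3=I  mem[L2]=70
5. P3: store L1 := 52  bus=[BusRdX,Flush]  L1: P0=I P1=I P2=I P3=M  mem[L1]=88
6. P1: store L1 := 89  bus=[BusRdX,Flush]  L1: P0=I P1=M P2=I P3=I  mem[L1]=52
7. P0: store L1 := 49  bus=[BusRdX,Flush]  L1: P0=M P1=I P2=I P3=I  mem[L1]=89
8. P2: load  L0  bus=[BusRd]  L0: P0=I P1=I P2=E P3=I  mem[L0]=40
9. P2: store L0 := 93  bus=[-]  L0: P0=I P1=I P2=M P3=I  mem[L0]=40
10. P0: load  L1  bus=[-]  L1: P0=M P1=I P2=I P3=I  mem[L1]=89
11. P0: load  L0  bus=[BusRd]  L0: P0=S P1=I P2=O P3=I  mem[L0]=40
12. P3: store L2 := 44  bus=[BusRdX,Flush]  L2: P0=I P1=I P2=I P3=M  mem[L2]=78
13. P3: load  L2  bus=[-]  L2: P0=I P1=I P2=I P3=M  mem[L2]=78

bus = none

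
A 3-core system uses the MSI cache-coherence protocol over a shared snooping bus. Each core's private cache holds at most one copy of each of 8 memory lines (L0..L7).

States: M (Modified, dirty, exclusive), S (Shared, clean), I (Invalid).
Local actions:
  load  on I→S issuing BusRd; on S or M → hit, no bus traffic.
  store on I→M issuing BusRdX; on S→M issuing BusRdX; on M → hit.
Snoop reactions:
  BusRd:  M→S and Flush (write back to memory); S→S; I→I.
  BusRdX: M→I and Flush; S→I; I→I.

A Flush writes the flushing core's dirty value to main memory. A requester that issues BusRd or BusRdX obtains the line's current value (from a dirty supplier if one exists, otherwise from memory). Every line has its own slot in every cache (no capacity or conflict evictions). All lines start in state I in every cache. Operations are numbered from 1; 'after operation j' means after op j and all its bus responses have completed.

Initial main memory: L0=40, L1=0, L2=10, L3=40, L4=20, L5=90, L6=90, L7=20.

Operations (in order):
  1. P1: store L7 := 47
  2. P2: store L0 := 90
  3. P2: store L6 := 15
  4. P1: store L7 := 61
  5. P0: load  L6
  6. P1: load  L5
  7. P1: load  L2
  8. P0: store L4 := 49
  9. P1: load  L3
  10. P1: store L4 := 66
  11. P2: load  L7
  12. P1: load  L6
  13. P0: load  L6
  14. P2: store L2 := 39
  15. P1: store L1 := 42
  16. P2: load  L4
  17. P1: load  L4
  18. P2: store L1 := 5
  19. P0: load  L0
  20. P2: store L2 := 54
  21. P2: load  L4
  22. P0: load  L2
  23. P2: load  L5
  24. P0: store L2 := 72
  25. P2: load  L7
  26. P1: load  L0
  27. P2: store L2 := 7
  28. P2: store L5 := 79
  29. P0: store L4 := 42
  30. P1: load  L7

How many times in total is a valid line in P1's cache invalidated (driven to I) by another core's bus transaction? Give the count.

1. P1: store L7 := 47  bus=[BusRdX]  L7: P0=I P1=M P2=I  mem[L7]=20
2. P2: store L0 := 90  bus=[BusRdX]  L0: P0=I P1=I P2=M  mem[L0]=40
3. P2: store L6 := 15  bus=[BusRdX]  L6: P0=I P1=I P2=M  mem[L6]=90
4. P1: store L7 := 61  bus=[-]  L7: P0=I P1=M P2=I  mem[L7]=20
5. P0: load  L6  bus=[BusRd,Flush]  L6: P0=S P1=I P2=S  mem[L6]=15
6. P1: load  L5  bus=[BusRd]  L5: P0=I P1=S P2=I  mem[L5]=90
7. P1: load  L2  bus=[BusRd]  L2: P0=I P1=S P2=I  mem[L2]=10
8. P0: store L4 := 49  bus=[BusRdX]  L4: P0=M P1=I P2=I  mem[L4]=20
9. P1: load  L3  bus=[BusRd]  L3: P0=I P1=S P2=I  mem[L3]=40
10. P1: store L4 := 66  bus=[BusRdX,Flush]  L4: P0=I P1=M P2=I  mem[L4]=49
11. P2: load  L7  bus=[BusRd,Flush]  L7: P0=I P1=S P2=S  mem[L7]=61
12. P1: load  L6  bus=[BusRd]  L6: P0=S P1=S P2=S  mem[L6]=15
13. P0: load  L6  bus=[-]  L6: P0=S P1=S P2=S  mem[L6]=15
14. P2: store L2 := 39  bus=[BusRdX]  L2: P0=I P1=I P2=M  mem[L2]=10
15. P1: store L1 := 42  bus=[BusRdX]  L1: P0=I P1=M P2=I  mem[L1]=0
16. P2: load  L4  bus=[BusRd,Flush]  L4: P0=I P1=S P2=S  mem[L4]=66
17. P1: load  L4  bus=[-]  L4: P0=I P1=S P2=S  mem[L4]=66
18. P2: store L1 := 5  bus=[BusRdX,Flush]  L1: P0=I P1=I P2=M  mem[L1]=42
19. P0: load  L0  bus=[BusRd,Flush]  L0: P0=S P1=I P2=S  mem[L0]=90
20. P2: store L2 := 54  bus=[-]  L2: P0=I P1=I P2=M  mem[L2]=10
21. P2: load  L4  bus=[-]  L4: P0=I P1=S P2=S  mem[L4]=66
22. P0: load  L2  bus=[BusRd,Flush]  L2: P0=S P1=I P2=S  mem[L2]=54
23. P2: load  L5  bus=[BusRd]  L5: P0=I P1=S P2=S  mem[L5]=90
24. P0: store L2 := 72  bus=[BusRdX]  L2: P0=M P1=I P2=I  mem[L2]=54
25. P2: load  L7  bus=[-]  L7: P0=I P1=S P2=S  mem[L7]=61
26. P1: load  L0  bus=[BusRd]  L0: P0=S P1=S P2=S  mem[L0]=90
27. P2: store L2 := 7  bus=[BusRdX,Flush]  L2: P0=I P1=I P2=M  mem[L2]=72
28. P2: store L5 := 79  bus=[BusRdX]  L5: P0=I P1=I P2=M  mem[L5]=90
29. P0: store L4 := 42  bus=[BusRdX]  L4: P0=M P1=I P2=I  mem[L4]=66
30. P1: load  L7  bus=[-]  L7: P0=I P1=S P2=S  mem[L7]=61

invalidations = 4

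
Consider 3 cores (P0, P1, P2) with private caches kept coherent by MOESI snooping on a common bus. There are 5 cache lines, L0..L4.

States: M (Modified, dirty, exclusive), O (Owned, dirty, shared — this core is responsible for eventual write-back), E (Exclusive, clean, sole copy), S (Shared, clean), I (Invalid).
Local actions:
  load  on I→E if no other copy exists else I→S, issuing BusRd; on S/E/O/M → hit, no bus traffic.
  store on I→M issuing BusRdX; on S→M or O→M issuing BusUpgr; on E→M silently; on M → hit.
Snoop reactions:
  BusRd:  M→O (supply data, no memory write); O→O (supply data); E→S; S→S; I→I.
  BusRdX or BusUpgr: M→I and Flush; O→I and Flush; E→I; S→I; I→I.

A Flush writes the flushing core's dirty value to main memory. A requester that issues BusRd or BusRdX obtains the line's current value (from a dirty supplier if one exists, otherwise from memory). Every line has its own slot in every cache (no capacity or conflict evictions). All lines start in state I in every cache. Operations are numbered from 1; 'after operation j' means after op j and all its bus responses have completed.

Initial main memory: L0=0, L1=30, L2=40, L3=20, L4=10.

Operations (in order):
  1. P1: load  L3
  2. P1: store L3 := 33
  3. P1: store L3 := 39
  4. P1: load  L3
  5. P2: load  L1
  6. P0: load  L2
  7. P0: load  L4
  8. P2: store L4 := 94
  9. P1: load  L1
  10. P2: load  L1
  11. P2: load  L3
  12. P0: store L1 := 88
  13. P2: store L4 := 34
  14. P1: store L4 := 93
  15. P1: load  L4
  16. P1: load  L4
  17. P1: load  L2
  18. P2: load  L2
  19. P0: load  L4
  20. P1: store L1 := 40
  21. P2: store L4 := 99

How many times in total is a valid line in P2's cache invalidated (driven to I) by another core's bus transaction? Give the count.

1. P1: load  L3  bus=[BusRd]  L3: P0=I P1=E P2=I  mem[L3]=20
2. P1: store L3 := 33  bus=[-]  L3: P0=I P1=M P2=I  mem[L3]=20
3. P1: store L3 := 39  bus=[-]  L3: P0=I P1=M P2=I  mem[L3]=20
4. P1: load  L3  bus=[-]  L3: P0=I P1=M P2=I  mem[L3]=20
5. P2: load  L1  bus=[BusRd]  L1: P0=I P1=I P2=E  mem[L1]=30
6. P0: load  L2  bus=[BusRd]  L2: P0=E P1=I P2=I  mem[L2]=40
7. P0: load  L4  bus=[BusRd]  L4: P0=E P1=I P2=I  mem[L4]=10
8. P2: store L4 := 94  bus=[BusRdX]  L4: P0=I P1=I P2=M  mem[L4]=10
9. P1: load  L1  bus=[BusRd]  L1: P0=I P1=S P2=S  mem[L1]=30
10. P2: load  L1  bus=[-]  L1: P0=I P1=S P2=S  mem[L1]=30
11. P2: load  L3  bus=[BusRd]  L3: P0=I P1=O P2=S  mem[L3]=20
12. P0: store L1 := 88  bus=[BusRdX]  L1: P0=M P1=I P2=I  mem[L1]=30
13. P2: store L4 := 34  bus=[-]  L4: P0=I P1=I P2=M  mem[L4]=10
14. P1: store L4 := 93  bus=[BusRdX,Flush]  L4: P0=I P1=M P2=I  mem[L4]=34
15. P1: load  L4  bus=[-]  L4: P0=I P1=M P2=I  mem[L4]=34
16. P1: load  L4  bus=[-]  L4: P0=I P1=M P2=I  mem[L4]=34
17. P1: load  L2  bus=[BusRd]  L2: P0=S P1=S P2=I  mem[L2]=40
18. P2: load  L2  bus=[BusRd]  L2: P0=S P1=S P2=S  mem[L2]=40
19. P0: load  L4  bus=[BusRd]  L4: P0=S P1=O P2=I  mem[L4]=34
20. P1: store L1 := 40  bus=[BusRdX,Flush]  L1: P0=I P1=M P2=I  mem[L1]=88
21. P2: store L4 := 99  bus=[BusRdX,Flush]  L4: P0=I P1=I P2=M  mem[L4]=93

invalidations = 2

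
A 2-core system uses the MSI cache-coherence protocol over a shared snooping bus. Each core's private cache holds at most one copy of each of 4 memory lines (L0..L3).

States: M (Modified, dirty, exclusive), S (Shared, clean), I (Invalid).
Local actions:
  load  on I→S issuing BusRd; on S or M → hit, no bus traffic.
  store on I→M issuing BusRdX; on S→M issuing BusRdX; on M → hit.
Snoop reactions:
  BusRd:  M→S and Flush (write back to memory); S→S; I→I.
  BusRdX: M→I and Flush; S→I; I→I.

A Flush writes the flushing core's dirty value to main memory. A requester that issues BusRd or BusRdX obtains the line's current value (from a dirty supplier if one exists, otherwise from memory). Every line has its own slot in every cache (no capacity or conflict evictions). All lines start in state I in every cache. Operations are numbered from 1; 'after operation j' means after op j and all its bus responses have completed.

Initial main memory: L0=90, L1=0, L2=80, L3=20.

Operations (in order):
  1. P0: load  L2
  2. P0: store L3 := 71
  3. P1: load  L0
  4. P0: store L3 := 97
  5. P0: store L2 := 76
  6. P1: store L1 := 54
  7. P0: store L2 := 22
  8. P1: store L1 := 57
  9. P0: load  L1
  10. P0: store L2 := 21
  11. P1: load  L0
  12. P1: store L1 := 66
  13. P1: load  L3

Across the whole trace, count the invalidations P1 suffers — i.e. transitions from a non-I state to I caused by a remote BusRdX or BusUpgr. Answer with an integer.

invalidations = 0

  op1 P0: load  L2 → S/I on L2; bus BusRd; mem=80
  op2 P0: store L3 := 71 → M/I on L3; bus BusRdX; mem=20
  op3 P1: load  L0 → I/S on L0; bus BusRd; mem=90
  op4 P0: store L3 := 97 → M/I on L3; bus (none); mem=20
  op5 P0: store L2 := 76 → M/I on L2; bus BusRdX; mem=80
  op6 P1: store L1 := 54 → I/M on L1; bus BusRdX; mem=0
  op7 P0: store L2 := 22 → M/I on L2; bus (none); mem=80
  op8 P1: store L1 := 57 → I/M on L1; bus (none); mem=0
  op9 P0: load  L1 → S/S on L1; bus BusRd Flush; mem=57
  op10 P0: store L2 := 21 → M/I on L2; bus (none); mem=80
  op11 P1: load  L0 → I/S on L0; bus (none); mem=90
  op12 P1: store L1 := 66 → I/M on L1; bus BusRdX; mem=57
  op13 P1: load  L3 → S/S on L3; bus BusRd Flush; mem=97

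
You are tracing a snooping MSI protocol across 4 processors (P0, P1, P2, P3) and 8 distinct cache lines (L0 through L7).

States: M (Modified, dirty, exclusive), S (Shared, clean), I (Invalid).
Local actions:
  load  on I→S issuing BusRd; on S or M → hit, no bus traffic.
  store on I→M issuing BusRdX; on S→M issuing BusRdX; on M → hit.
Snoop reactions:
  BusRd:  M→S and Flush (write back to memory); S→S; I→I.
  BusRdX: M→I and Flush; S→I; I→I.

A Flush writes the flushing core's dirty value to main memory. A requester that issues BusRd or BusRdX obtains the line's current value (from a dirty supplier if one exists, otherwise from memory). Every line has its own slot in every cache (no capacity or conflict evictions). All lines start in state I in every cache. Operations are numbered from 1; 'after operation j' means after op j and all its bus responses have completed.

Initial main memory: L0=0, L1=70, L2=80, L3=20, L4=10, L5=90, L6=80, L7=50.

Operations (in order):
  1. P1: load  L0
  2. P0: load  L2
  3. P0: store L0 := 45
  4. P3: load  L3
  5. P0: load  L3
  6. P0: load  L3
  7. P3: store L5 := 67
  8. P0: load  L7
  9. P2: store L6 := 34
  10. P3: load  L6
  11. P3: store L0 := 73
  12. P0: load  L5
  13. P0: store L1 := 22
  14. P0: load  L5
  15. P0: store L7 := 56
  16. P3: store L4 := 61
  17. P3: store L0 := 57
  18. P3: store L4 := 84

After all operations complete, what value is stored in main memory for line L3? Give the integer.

[1] P1: load  L0 | P0:I, P1:S(0), P2:I, P3:I | bus: BusRd
[2] P0: load  L2 | P0:S(80), P1:I, P2:I, P3:I | bus: BusRd
[3] P0: store L0 := 45 | P0:M(45), P1:I, P2:I, P3:I | bus: BusRdX
[4] P3: load  L3 | P0:I, P1:I, P2:I, P3:S(20) | bus: BusRd
[5] P0: load  L3 | P0:S(20), P1:I, P2:I, P3:S(20) | bus: BusRd
[6] P0: load  L3 | P0:S(20), P1:I, P2:I, P3:S(20) | bus: none
[7] P3: store L5 := 67 | P0:I, P1:I, P2:I, P3:M(67) | bus: BusRdX
[8] P0: load  L7 | P0:S(50), P1:I, P2:I, P3:I | bus: BusRd
[9] P2: store L6 := 34 | P0:I, P1:I, P2:M(34), P3:I | bus: BusRdX
[10] P3: load  L6 | P0:I, P1:I, P2:S(34), P3:S(34) | bus: BusRd,Flush
[11] P3: store L0 := 73 | P0:I, P1:I, P2:I, P3:M(73) | bus: BusRdX,Flush
[12] P0: load  L5 | P0:S(67), P1:I, P2:I, P3:S(67) | bus: BusRd,Flush
[13] P0: store L1 := 22 | P0:M(22), P1:I, P2:I, P3:I | bus: BusRdX
[14] P0: load  L5 | P0:S(67), P1:I, P2:I, P3:S(67) | bus: none
[15] P0: store L7 := 56 | P0:M(56), P1:I, P2:I, P3:I | bus: BusRdX
[16] P3: store L4 := 61 | P0:I, P1:I, P2:I, P3:M(61) | bus: BusRdX
[17] P3: store L0 := 57 | P0:I, P1:I, P2:I, P3:M(57) | bus: none
[18] P3: store L4 := 84 | P0:I, P1:I, P2:I, P3:M(84) | bus: none

memory[L3] = 20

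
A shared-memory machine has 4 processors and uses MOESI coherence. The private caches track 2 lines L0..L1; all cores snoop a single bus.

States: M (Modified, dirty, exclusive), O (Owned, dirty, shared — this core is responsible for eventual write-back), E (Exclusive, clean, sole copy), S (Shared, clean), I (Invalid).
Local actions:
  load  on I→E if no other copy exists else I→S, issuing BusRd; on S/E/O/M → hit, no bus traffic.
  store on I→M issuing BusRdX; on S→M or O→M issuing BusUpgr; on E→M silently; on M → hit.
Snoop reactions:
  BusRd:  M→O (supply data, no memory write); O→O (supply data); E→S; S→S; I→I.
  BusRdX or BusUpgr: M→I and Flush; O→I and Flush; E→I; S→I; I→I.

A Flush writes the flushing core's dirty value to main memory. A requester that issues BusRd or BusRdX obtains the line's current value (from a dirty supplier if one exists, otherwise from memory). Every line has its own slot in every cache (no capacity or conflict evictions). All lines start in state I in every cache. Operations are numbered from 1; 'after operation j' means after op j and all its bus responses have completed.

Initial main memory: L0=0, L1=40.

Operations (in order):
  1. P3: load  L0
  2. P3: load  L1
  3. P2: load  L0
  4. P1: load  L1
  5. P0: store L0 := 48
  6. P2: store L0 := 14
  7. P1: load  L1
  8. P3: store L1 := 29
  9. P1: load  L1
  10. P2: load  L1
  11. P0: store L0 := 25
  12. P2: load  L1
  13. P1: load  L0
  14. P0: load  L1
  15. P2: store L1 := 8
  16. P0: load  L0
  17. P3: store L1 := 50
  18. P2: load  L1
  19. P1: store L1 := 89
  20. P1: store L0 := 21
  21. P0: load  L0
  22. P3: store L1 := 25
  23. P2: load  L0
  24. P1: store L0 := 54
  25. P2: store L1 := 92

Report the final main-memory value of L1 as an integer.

  op1 P3: load  L0 → I/I/I/E on L0; bus BusRd; mem=0
  op2 P3: load  L1 → I/I/I/E on L1; bus BusRd; mem=40
  op3 P2: load  L0 → I/I/S/S on L0; bus BusRd; mem=0
  op4 P1: load  L1 → I/S/I/S on L1; bus BusRd; mem=40
  op5 P0: store L0 := 48 → M/I/I/I on L0; bus BusRdX; mem=0
  op6 P2: store L0 := 14 → I/I/M/I on L0; bus BusRdX Flush; mem=48
  op7 P1: load  L1 → I/S/I/S on L1; bus (none); mem=40
  op8 P3: store L1 := 29 → I/I/I/M on L1; bus BusUpgr; mem=40
  op9 P1: load  L1 → I/S/I/O on L1; bus BusRd; mem=40
  op10 P2: load  L1 → I/S/S/O on L1; bus BusRd; mem=40
  op11 P0: store L0 := 25 → M/I/I/I on L0; bus BusRdX Flush; mem=14
  op12 P2: load  L1 → I/S/S/O on L1; bus (none); mem=40
  op13 P1: load  L0 → O/S/I/I on L0; bus BusRd; mem=14
  op14 P0: load  L1 → S/S/S/O on L1; bus BusRd; mem=40
  op15 P2: store L1 := 8 → I/I/M/I on L1; bus BusUpgr Flush; mem=29
  op16 P0: load  L0 → O/S/I/I on L0; bus (none); mem=14
  op17 P3: store L1 := 50 → I/I/I/M on L1; bus BusRdX Flush; mem=8
  op18 P2: load  L1 → I/I/S/O on L1; bus BusRd; mem=8
  op19 P1: store L1 := 89 → I/M/I/I on L1; bus BusRdX Flush; mem=50
  op20 P1: store L0 := 21 → I/M/I/I on L0; bus BusUpgr Flush; mem=25
  op21 P0: load  L0 → S/O/I/I on L0; bus BusRd; mem=25
  op22 P3: store L1 := 25 → I/I/I/M on L1; bus BusRdX Flush; mem=89
  op23 P2: load  L0 → S/O/S/I on L0; bus BusRd; mem=25
  op24 P1: store L0 := 54 → I/M/I/I on L0; bus BusUpgr; mem=25
  op25 P2: store L1 := 92 → I/I/M/I on L1; bus BusRdX Flush; mem=25

memory[L1] = 25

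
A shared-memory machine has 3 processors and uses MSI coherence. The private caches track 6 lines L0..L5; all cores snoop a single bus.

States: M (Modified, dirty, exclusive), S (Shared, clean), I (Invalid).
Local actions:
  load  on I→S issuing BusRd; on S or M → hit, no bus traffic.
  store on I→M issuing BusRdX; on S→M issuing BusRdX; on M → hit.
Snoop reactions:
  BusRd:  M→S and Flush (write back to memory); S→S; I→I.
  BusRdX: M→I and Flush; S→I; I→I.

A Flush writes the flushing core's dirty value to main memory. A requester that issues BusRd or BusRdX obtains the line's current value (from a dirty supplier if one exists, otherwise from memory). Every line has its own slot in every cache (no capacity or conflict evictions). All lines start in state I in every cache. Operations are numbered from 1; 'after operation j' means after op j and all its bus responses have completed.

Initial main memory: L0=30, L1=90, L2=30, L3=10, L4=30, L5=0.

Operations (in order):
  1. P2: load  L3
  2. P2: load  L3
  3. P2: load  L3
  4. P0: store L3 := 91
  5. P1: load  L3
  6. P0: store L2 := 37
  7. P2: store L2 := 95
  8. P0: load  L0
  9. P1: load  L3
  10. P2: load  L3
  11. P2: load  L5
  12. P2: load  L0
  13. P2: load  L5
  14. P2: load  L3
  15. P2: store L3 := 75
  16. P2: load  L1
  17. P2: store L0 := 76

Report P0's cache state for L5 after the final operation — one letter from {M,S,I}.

state = I

1. P2: load  L3  bus=[BusRd]  L3: P0=I P1=I P2=S  mem[L3]=10
2. P2: load  L3  bus=[-]  L3: P0=I P1=I P2=S  mem[L3]=10
3. P2: load  L3  bus=[-]  L3: P0=I P1=I P2=S  mem[L3]=10
4. P0: store L3 := 91  bus=[BusRdX]  L3: P0=M P1=I P2=I  mem[L3]=10
5. P1: load  L3  bus=[BusRd,Flush]  L3: P0=S P1=S P2=I  mem[L3]=91
6. P0: store L2 := 37  bus=[BusRdX]  L2: P0=M P1=I P2=I  mem[L2]=30
7. P2: store L2 := 95  bus=[BusRdX,Flush]  L2: P0=I P1=I P2=M  mem[L2]=37
8. P0: load  L0  bus=[BusRd]  L0: P0=S P1=I P2=I  mem[L0]=30
9. P1: load  L3  bus=[-]  L3: P0=S P1=S P2=I  mem[L3]=91
10. P2: load  L3  bus=[BusRd]  L3: P0=S P1=S P2=S  mem[L3]=91
11. P2: load  L5  bus=[BusRd]  L5: P0=I P1=I P2=S  mem[L5]=0
12. P2: load  L0  bus=[BusRd]  L0: P0=S P1=I P2=S  mem[L0]=30
13. P2: load  L5  bus=[-]  L5: P0=I P1=I P2=S  mem[L5]=0
14. P2: load  L3  bus=[-]  L3: P0=S P1=S P2=S  mem[L3]=91
15. P2: store L3 := 75  bus=[BusRdX]  L3: P0=I P1=I P2=M  mem[L3]=91
16. P2: load  L1  bus=[BusRd]  L1: P0=I P1=I P2=S  mem[L1]=90
17. P2: store L0 := 76  bus=[BusRdX]  L0: P0=I P1=I P2=M  mem[L0]=30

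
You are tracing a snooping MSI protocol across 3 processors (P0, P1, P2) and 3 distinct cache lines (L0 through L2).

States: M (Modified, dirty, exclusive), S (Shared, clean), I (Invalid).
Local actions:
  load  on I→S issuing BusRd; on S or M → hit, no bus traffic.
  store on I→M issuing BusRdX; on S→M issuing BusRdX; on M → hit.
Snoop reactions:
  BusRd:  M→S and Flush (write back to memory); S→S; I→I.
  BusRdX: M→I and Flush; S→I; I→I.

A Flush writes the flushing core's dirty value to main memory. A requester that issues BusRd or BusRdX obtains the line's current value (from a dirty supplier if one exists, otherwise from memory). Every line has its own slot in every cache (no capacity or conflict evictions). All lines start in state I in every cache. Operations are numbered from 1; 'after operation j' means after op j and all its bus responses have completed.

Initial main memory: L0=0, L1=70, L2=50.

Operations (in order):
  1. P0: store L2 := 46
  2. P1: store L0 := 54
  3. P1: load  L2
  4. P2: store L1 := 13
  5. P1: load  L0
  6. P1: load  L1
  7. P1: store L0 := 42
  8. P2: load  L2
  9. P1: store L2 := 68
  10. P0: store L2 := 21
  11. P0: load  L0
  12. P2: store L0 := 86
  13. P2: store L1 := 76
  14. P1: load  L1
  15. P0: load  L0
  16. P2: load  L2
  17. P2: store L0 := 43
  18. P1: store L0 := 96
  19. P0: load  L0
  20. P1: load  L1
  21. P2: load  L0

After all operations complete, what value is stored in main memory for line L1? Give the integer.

step 1: P0: store L2 := 46  ⟶  MII  (L2)  txn=BusRdX  M[L2]=50
step 2: P1: store L0 := 54  ⟶  IMI  (L0)  txn=BusRdX  M[L0]=0
step 3: P1: load  L2  ⟶  SSI  (L2)  txn=BusRd+Flush  M[L2]=46
step 4: P2: store L1 := 13  ⟶  IIM  (L1)  txn=BusRdX  M[L1]=70
step 5: P1: load  L0  ⟶  IMI  (L0)  txn=∅  M[L0]=0
step 6: P1: load  L1  ⟶  ISS  (L1)  txn=BusRd+Flush  M[L1]=13
step 7: P1: store L0 := 42  ⟶  IMI  (L0)  txn=∅  M[L0]=0
step 8: P2: load  L2  ⟶  SSS  (L2)  txn=BusRd  M[L2]=46
step 9: P1: store L2 := 68  ⟶  IMI  (L2)  txn=BusRdX  M[L2]=46
step 10: P0: store L2 := 21  ⟶  MII  (L2)  txn=BusRdX+Flush  M[L2]=68
step 11: P0: load  L0  ⟶  SSI  (L0)  txn=BusRd+Flush  M[L0]=42
step 12: P2: store L0 := 86  ⟶  IIM  (L0)  txn=BusRdX  M[L0]=42
step 13: P2: store L1 := 76  ⟶  IIM  (L1)  txn=BusRdX  M[L1]=13
step 14: P1: load  L1  ⟶  ISS  (L1)  txn=BusRd+Flush  M[L1]=76
step 15: P0: load  L0  ⟶  SIS  (L0)  txn=BusRd+Flush  M[L0]=86
step 16: P2: load  L2  ⟶  SIS  (L2)  txn=BusRd+Flush  M[L2]=21
step 17: P2: store L0 := 43  ⟶  IIM  (L0)  txn=BusRdX  M[L0]=86
step 18: P1: store L0 := 96  ⟶  IMI  (L0)  txn=BusRdX+Flush  M[L0]=43
step 19: P0: load  L0  ⟶  SSI  (L0)  txn=BusRd+Flush  M[L0]=96
step 20: P1: load  L1  ⟶  ISS  (L1)  txn=∅  M[L1]=76
step 21: P2: load  L0  ⟶  SSS  (L0)  txn=BusRd  M[L0]=96

memory[L1] = 76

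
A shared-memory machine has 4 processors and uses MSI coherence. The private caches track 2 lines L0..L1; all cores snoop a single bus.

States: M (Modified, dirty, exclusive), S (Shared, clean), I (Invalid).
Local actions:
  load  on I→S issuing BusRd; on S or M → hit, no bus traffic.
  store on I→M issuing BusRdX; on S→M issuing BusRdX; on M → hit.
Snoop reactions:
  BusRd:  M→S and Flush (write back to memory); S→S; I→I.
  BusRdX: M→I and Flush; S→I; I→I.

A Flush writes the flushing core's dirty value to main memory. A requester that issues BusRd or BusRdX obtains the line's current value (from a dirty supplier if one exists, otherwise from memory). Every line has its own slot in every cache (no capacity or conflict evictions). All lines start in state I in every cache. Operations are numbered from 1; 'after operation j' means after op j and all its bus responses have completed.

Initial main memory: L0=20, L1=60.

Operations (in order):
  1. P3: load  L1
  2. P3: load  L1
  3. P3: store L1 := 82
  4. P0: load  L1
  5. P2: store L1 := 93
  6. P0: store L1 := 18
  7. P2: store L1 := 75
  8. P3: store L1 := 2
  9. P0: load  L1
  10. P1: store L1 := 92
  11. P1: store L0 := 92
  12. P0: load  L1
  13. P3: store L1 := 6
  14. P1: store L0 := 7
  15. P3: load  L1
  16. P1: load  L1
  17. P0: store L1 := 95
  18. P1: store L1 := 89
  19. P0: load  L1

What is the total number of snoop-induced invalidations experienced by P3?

1. P3: load  L1  bus=[BusRd]  L1: P0=I P1=I P2=I P3=S  mem[L1]=60
2. P3: load  L1  bus=[-]  L1: P0=I P1=I P2=I P3=S  mem[L1]=60
3. P3: store L1 := 82  bus=[BusRdX]  L1: P0=I P1=I P2=I P3=M  mem[L1]=60
4. P0: load  L1  bus=[BusRd,Flush]  L1: P0=S P1=I P2=I P3=S  mem[L1]=82
5. P2: store L1 := 93  bus=[BusRdX]  L1: P0=I P1=I P2=M P3=I  mem[L1]=82
6. P0: store L1 := 18  bus=[BusRdX,Flush]  L1: P0=M P1=I P2=I P3=I  mem[L1]=93
7. P2: store L1 := 75  bus=[BusRdX,Flush]  L1: P0=I P1=I P2=M P3=I  mem[L1]=18
8. P3: store L1 := 2  bus=[BusRdX,Flush]  L1: P0=I P1=I P2=I P3=M  mem[L1]=75
9. P0: load  L1  bus=[BusRd,Flush]  L1: P0=S P1=I P2=I P3=S  mem[L1]=2
10. P1: store L1 := 92  bus=[BusRdX]  L1: P0=I P1=M P2=I P3=I  mem[L1]=2
11. P1: store L0 := 92  bus=[BusRdX]  L0: P0=I P1=M P2=I P3=I  mem[L0]=20
12. P0: load  L1  bus=[BusRd,Flush]  L1: P0=S P1=S P2=I P3=I  mem[L1]=92
13. P3: store L1 := 6  bus=[BusRdX]  L1: P0=I P1=I P2=I P3=M  mem[L1]=92
14. P1: store L0 := 7  bus=[-]  L0: P0=I P1=M P2=I P3=I  mem[L0]=20
15. P3: load  L1  bus=[-]  L1: P0=I P1=I P2=I P3=M  mem[L1]=92
16. P1: load  L1  bus=[BusRd,Flush]  L1: P0=I P1=S P2=I P3=S  mem[L1]=6
17. P0: store L1 := 95  bus=[BusRdX]  L1: P0=M P1=I P2=I P3=I  mem[L1]=6
18. P1: store L1 := 89  bus=[BusRdX,Flush]  L1: P0=I P1=M P2=I P3=I  mem[L1]=95
19. P0: load  L1  bus=[BusRd,Flush]  L1: P0=S P1=S P2=I P3=I  mem[L1]=89

invalidations = 3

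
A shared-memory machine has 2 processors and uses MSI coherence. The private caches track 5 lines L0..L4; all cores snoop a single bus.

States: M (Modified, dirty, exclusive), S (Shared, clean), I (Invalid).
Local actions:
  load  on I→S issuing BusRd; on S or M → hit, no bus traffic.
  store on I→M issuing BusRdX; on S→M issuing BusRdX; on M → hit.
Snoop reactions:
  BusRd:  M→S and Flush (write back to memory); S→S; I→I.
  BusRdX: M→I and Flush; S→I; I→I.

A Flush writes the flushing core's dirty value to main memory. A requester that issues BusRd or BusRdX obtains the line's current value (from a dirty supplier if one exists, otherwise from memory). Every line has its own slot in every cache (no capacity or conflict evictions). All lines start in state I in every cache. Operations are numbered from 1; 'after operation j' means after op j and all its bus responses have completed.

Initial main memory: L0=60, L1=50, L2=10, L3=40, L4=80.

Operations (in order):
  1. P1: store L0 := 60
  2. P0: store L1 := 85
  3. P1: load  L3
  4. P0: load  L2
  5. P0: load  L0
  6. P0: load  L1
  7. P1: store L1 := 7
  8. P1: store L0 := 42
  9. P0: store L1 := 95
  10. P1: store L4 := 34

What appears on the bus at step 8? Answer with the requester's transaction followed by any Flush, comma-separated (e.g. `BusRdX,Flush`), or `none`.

[1] P1: store L0 := 60 | P0:I, P1:M(60) | bus: BusRdX
[2] P0: store L1 := 85 | P0:M(85), P1:I | bus: BusRdX
[3] P1: load  L3 | P0:I, P1:S(40) | bus: BusRd
[4] P0: load  L2 | P0:S(10), P1:I | bus: BusRd
[5] P0: load  L0 | P0:S(60), P1:S(60) | bus: BusRd,Flush
[6] P0: load  L1 | P0:M(85), P1:I | bus: none
[7] P1: store L1 := 7 | P0:I, P1:M(7) | bus: BusRdX,Flush
[8] P1: store L0 := 42 | P0:I, P1:M(42) | bus: BusRdX
[9] P0: store L1 := 95 | P0:M(95), P1:I | bus: BusRdX,Flush
[10] P1: store L4 := 34 | P0:I, P1:M(34) | bus: BusRdX

bus = BusRdX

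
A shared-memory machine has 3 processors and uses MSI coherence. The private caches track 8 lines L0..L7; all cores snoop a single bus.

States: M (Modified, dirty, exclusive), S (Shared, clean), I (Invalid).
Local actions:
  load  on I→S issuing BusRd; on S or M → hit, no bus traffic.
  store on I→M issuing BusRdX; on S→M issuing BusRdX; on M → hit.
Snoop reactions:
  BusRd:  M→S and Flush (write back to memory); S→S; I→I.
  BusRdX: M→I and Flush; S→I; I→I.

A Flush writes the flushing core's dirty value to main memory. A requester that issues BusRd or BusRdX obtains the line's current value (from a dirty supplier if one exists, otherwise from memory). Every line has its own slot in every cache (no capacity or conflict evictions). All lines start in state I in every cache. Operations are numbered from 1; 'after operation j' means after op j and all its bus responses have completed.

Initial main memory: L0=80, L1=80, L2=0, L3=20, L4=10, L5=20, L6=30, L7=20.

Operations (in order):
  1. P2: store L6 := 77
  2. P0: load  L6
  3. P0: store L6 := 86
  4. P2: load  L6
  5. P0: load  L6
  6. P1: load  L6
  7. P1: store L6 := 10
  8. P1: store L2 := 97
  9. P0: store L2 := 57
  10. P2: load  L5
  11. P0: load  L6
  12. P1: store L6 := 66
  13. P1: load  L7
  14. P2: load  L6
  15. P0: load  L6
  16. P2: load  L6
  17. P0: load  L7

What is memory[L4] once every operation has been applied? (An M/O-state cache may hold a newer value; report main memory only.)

1. P2: store L6 := 77  bus=[BusRdX]  L6: P0=I P1=I P2=M  mem[L6]=30
2. P0: load  L6  bus=[BusRd,Flush]  L6: P0=S P1=I P2=S  mem[L6]=77
3. P0: store L6 := 86  bus=[BusRdX]  L6: P0=M P1=I P2=I  mem[L6]=77
4. P2: load  L6  bus=[BusRd,Flush]  L6: P0=S P1=I P2=S  mem[L6]=86
5. P0: load  L6  bus=[-]  L6: P0=S P1=I P2=S  mem[L6]=86
6. P1: load  L6  bus=[BusRd]  L6: P0=S P1=S P2=S  mem[L6]=86
7. P1: store L6 := 10  bus=[BusRdX]  L6: P0=I P1=M P2=I  mem[L6]=86
8. P1: store L2 := 97  bus=[BusRdX]  L2: P0=I P1=M P2=I  mem[L2]=0
9. P0: store L2 := 57  bus=[BusRdX,Flush]  L2: P0=M P1=I P2=I  mem[L2]=97
10. P2: load  L5  bus=[BusRd]  L5: P0=I P1=I P2=S  mem[L5]=20
11. P0: load  L6  bus=[BusRd,Flush]  L6: P0=S P1=S P2=I  mem[L6]=10
12. P1: store L6 := 66  bus=[BusRdX]  L6: P0=I P1=M P2=I  mem[L6]=10
13. P1: load  L7  bus=[BusRd]  L7: P0=I P1=S P2=I  mem[L7]=20
14. P2: load  L6  bus=[BusRd,Flush]  L6: P0=I P1=S P2=S  mem[L6]=66
15. P0: load  L6  bus=[BusRd]  L6: P0=S P1=S P2=S  mem[L6]=66
16. P2: load  L6  bus=[-]  L6: P0=S P1=S P2=S  mem[L6]=66
17. P0: load  L7  bus=[BusRd]  L7: P0=S P1=S P2=I  mem[L7]=20

memory[L4] = 10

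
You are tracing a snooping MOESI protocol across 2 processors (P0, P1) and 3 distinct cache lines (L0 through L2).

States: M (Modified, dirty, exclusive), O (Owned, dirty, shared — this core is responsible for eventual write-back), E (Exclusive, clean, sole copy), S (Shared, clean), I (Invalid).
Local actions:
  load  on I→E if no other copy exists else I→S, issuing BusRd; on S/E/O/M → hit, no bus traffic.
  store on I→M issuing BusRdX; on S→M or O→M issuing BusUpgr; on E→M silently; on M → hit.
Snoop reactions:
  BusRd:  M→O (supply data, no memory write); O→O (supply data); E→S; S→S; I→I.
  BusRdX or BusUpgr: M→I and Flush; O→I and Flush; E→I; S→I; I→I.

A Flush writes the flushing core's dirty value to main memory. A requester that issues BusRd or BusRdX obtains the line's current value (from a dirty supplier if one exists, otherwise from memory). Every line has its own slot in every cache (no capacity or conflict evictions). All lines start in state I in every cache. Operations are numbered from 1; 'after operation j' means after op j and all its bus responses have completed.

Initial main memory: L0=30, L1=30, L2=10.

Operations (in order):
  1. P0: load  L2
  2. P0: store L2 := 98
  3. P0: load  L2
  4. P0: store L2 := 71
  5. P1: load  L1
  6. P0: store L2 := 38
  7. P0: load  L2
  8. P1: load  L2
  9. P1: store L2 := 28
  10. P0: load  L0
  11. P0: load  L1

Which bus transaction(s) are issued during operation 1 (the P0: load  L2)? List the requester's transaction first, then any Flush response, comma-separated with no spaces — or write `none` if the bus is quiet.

step 1: P0: load  L2  ⟶  EI  (L2)  txn=BusRd  M[L2]=10
step 2: P0: store L2 := 98  ⟶  MI  (L2)  txn=∅  M[L2]=10
step 3: P0: load  L2  ⟶  MI  (L2)  txn=∅  M[L2]=10
step 4: P0: store L2 := 71  ⟶  MI  (L2)  txn=∅  M[L2]=10
step 5: P1: load  L1  ⟶  IE  (L1)  txn=BusRd  M[L1]=30
step 6: P0: store L2 := 38  ⟶  MI  (L2)  txn=∅  M[L2]=10
step 7: P0: load  L2  ⟶  MI  (L2)  txn=∅  M[L2]=10
step 8: P1: load  L2  ⟶  OS  (L2)  txn=BusRd  M[L2]=10
step 9: P1: store L2 := 28  ⟶  IM  (L2)  txn=BusUpgr+Flush  M[L2]=38
step 10: P0: load  L0  ⟶  EI  (L0)  txn=BusRd  M[L0]=30
step 11: P0: load  L1  ⟶  SS  (L1)  txn=BusRd  M[L1]=30

bus = BusRd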